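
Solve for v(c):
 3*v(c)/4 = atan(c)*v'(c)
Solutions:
 v(c) = C1*exp(3*Integral(1/atan(c), c)/4)


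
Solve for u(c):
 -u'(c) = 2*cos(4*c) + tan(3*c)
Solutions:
 u(c) = C1 + log(cos(3*c))/3 - sin(4*c)/2


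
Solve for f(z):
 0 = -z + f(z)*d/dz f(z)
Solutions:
 f(z) = -sqrt(C1 + z^2)
 f(z) = sqrt(C1 + z^2)


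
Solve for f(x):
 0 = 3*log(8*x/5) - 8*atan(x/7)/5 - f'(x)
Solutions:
 f(x) = C1 + 3*x*log(x) - 8*x*atan(x/7)/5 - 3*x*log(5) - 3*x + 9*x*log(2) + 28*log(x^2 + 49)/5


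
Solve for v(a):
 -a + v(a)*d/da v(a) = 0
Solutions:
 v(a) = -sqrt(C1 + a^2)
 v(a) = sqrt(C1 + a^2)


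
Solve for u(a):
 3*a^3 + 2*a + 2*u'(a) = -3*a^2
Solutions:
 u(a) = C1 - 3*a^4/8 - a^3/2 - a^2/2


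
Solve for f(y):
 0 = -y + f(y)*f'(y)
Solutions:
 f(y) = -sqrt(C1 + y^2)
 f(y) = sqrt(C1 + y^2)


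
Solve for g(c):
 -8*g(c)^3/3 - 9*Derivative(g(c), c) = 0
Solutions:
 g(c) = -3*sqrt(6)*sqrt(-1/(C1 - 8*c))/2
 g(c) = 3*sqrt(6)*sqrt(-1/(C1 - 8*c))/2


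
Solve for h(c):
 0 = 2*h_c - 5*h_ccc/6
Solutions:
 h(c) = C1 + C2*exp(-2*sqrt(15)*c/5) + C3*exp(2*sqrt(15)*c/5)


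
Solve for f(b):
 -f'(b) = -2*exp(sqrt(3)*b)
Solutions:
 f(b) = C1 + 2*sqrt(3)*exp(sqrt(3)*b)/3


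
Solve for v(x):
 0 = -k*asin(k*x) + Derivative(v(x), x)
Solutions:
 v(x) = C1 + k*Piecewise((x*asin(k*x) + sqrt(-k^2*x^2 + 1)/k, Ne(k, 0)), (0, True))


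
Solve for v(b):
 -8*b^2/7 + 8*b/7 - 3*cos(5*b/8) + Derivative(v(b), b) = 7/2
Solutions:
 v(b) = C1 + 8*b^3/21 - 4*b^2/7 + 7*b/2 + 24*sin(5*b/8)/5


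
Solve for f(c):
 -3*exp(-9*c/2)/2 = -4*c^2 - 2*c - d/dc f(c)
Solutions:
 f(c) = C1 - 4*c^3/3 - c^2 - exp(-9*c/2)/3


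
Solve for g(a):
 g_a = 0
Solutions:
 g(a) = C1


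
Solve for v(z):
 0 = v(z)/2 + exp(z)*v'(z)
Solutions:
 v(z) = C1*exp(exp(-z)/2)


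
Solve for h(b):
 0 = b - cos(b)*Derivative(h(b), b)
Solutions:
 h(b) = C1 + Integral(b/cos(b), b)


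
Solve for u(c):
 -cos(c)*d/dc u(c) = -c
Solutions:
 u(c) = C1 + Integral(c/cos(c), c)


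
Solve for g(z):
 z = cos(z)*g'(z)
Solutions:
 g(z) = C1 + Integral(z/cos(z), z)


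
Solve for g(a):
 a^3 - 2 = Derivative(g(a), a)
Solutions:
 g(a) = C1 + a^4/4 - 2*a


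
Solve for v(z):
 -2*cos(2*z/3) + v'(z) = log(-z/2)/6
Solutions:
 v(z) = C1 + z*log(-z)/6 - z/6 - z*log(2)/6 + 3*sin(2*z/3)


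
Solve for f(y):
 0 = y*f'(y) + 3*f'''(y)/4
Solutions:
 f(y) = C1 + Integral(C2*airyai(-6^(2/3)*y/3) + C3*airybi(-6^(2/3)*y/3), y)


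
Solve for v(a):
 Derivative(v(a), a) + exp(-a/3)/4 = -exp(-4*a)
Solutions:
 v(a) = C1 + exp(-4*a)/4 + 3*exp(-a/3)/4


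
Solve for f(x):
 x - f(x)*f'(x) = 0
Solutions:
 f(x) = -sqrt(C1 + x^2)
 f(x) = sqrt(C1 + x^2)


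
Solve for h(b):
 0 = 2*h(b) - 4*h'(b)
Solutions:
 h(b) = C1*exp(b/2)


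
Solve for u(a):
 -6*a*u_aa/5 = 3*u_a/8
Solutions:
 u(a) = C1 + C2*a^(11/16)


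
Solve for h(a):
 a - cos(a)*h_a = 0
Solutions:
 h(a) = C1 + Integral(a/cos(a), a)


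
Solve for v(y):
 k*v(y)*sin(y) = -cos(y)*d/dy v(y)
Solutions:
 v(y) = C1*exp(k*log(cos(y)))


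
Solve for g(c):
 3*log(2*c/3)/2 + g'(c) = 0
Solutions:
 g(c) = C1 - 3*c*log(c)/2 - 3*c*log(2)/2 + 3*c/2 + 3*c*log(3)/2


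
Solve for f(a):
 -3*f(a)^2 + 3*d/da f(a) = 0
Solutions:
 f(a) = -1/(C1 + a)


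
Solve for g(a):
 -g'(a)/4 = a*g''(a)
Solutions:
 g(a) = C1 + C2*a^(3/4)


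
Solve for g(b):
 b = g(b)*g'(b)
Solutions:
 g(b) = -sqrt(C1 + b^2)
 g(b) = sqrt(C1 + b^2)


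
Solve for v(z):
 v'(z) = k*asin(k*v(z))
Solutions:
 Integral(1/asin(_y*k), (_y, v(z))) = C1 + k*z


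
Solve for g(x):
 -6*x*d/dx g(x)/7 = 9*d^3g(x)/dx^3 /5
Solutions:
 g(x) = C1 + Integral(C2*airyai(-10^(1/3)*21^(2/3)*x/21) + C3*airybi(-10^(1/3)*21^(2/3)*x/21), x)


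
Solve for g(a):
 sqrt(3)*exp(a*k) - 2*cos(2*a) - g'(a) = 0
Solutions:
 g(a) = C1 - sin(2*a) + sqrt(3)*exp(a*k)/k


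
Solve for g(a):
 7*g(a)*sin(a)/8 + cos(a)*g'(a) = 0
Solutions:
 g(a) = C1*cos(a)^(7/8)


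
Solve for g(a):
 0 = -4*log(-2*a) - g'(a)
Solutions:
 g(a) = C1 - 4*a*log(-a) + 4*a*(1 - log(2))


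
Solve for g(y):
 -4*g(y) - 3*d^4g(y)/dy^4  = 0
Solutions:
 g(y) = (C1*sin(3^(3/4)*y/3) + C2*cos(3^(3/4)*y/3))*exp(-3^(3/4)*y/3) + (C3*sin(3^(3/4)*y/3) + C4*cos(3^(3/4)*y/3))*exp(3^(3/4)*y/3)


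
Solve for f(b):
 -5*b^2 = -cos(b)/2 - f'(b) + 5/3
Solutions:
 f(b) = C1 + 5*b^3/3 + 5*b/3 - sin(b)/2


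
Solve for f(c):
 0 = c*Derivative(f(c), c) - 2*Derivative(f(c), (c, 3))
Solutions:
 f(c) = C1 + Integral(C2*airyai(2^(2/3)*c/2) + C3*airybi(2^(2/3)*c/2), c)


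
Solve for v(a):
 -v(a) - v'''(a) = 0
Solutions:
 v(a) = C3*exp(-a) + (C1*sin(sqrt(3)*a/2) + C2*cos(sqrt(3)*a/2))*exp(a/2)


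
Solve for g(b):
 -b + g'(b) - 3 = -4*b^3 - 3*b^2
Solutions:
 g(b) = C1 - b^4 - b^3 + b^2/2 + 3*b


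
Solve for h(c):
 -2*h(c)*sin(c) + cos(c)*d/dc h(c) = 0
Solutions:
 h(c) = C1/cos(c)^2


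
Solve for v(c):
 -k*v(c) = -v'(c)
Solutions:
 v(c) = C1*exp(c*k)


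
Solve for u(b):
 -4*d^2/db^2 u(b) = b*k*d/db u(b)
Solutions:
 u(b) = Piecewise((-sqrt(2)*sqrt(pi)*C1*erf(sqrt(2)*b*sqrt(k)/4)/sqrt(k) - C2, (k > 0) | (k < 0)), (-C1*b - C2, True))


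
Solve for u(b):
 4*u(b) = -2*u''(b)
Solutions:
 u(b) = C1*sin(sqrt(2)*b) + C2*cos(sqrt(2)*b)


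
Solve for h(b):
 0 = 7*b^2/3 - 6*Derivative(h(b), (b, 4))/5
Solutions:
 h(b) = C1 + C2*b + C3*b^2 + C4*b^3 + 7*b^6/1296


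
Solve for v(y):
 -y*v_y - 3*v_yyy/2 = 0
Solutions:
 v(y) = C1 + Integral(C2*airyai(-2^(1/3)*3^(2/3)*y/3) + C3*airybi(-2^(1/3)*3^(2/3)*y/3), y)


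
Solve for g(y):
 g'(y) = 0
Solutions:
 g(y) = C1


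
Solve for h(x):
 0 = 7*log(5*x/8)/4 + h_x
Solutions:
 h(x) = C1 - 7*x*log(x)/4 - 7*x*log(5)/4 + 7*x/4 + 21*x*log(2)/4


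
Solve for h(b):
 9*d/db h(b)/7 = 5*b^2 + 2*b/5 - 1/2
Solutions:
 h(b) = C1 + 35*b^3/27 + 7*b^2/45 - 7*b/18


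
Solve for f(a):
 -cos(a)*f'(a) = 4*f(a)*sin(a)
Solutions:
 f(a) = C1*cos(a)^4


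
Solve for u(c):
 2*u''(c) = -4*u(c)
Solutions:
 u(c) = C1*sin(sqrt(2)*c) + C2*cos(sqrt(2)*c)


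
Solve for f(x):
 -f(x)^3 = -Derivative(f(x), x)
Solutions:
 f(x) = -sqrt(2)*sqrt(-1/(C1 + x))/2
 f(x) = sqrt(2)*sqrt(-1/(C1 + x))/2


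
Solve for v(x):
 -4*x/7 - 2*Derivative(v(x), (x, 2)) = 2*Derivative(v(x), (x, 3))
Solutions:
 v(x) = C1 + C2*x + C3*exp(-x) - x^3/21 + x^2/7


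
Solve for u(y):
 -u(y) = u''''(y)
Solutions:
 u(y) = (C1*sin(sqrt(2)*y/2) + C2*cos(sqrt(2)*y/2))*exp(-sqrt(2)*y/2) + (C3*sin(sqrt(2)*y/2) + C4*cos(sqrt(2)*y/2))*exp(sqrt(2)*y/2)


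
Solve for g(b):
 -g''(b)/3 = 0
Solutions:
 g(b) = C1 + C2*b


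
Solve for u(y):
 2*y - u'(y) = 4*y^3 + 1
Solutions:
 u(y) = C1 - y^4 + y^2 - y


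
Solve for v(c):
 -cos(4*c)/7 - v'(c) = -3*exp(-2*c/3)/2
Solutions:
 v(c) = C1 - sin(4*c)/28 - 9*exp(-2*c/3)/4


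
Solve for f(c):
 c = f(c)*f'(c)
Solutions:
 f(c) = -sqrt(C1 + c^2)
 f(c) = sqrt(C1 + c^2)


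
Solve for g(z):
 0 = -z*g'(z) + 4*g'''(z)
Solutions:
 g(z) = C1 + Integral(C2*airyai(2^(1/3)*z/2) + C3*airybi(2^(1/3)*z/2), z)


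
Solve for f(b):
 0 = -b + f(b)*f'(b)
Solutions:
 f(b) = -sqrt(C1 + b^2)
 f(b) = sqrt(C1 + b^2)


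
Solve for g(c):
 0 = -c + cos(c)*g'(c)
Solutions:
 g(c) = C1 + Integral(c/cos(c), c)


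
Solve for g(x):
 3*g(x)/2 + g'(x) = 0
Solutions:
 g(x) = C1*exp(-3*x/2)


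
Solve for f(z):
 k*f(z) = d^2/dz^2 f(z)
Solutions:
 f(z) = C1*exp(-sqrt(k)*z) + C2*exp(sqrt(k)*z)


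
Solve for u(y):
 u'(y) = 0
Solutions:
 u(y) = C1


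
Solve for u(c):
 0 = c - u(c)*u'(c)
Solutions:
 u(c) = -sqrt(C1 + c^2)
 u(c) = sqrt(C1 + c^2)


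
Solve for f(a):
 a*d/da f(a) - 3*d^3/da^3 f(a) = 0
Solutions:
 f(a) = C1 + Integral(C2*airyai(3^(2/3)*a/3) + C3*airybi(3^(2/3)*a/3), a)


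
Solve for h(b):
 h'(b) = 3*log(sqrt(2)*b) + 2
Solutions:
 h(b) = C1 + 3*b*log(b) - b + 3*b*log(2)/2


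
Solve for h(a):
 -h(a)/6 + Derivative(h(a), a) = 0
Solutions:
 h(a) = C1*exp(a/6)


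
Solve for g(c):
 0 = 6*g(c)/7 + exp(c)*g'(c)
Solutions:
 g(c) = C1*exp(6*exp(-c)/7)


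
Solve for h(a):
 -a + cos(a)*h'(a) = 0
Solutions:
 h(a) = C1 + Integral(a/cos(a), a)


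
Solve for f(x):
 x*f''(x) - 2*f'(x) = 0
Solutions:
 f(x) = C1 + C2*x^3


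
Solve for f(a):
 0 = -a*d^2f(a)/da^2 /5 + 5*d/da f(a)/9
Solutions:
 f(a) = C1 + C2*a^(34/9)


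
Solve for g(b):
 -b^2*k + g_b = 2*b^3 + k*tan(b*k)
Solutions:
 g(b) = C1 + b^4/2 + b^3*k/3 + k*Piecewise((-log(cos(b*k))/k, Ne(k, 0)), (0, True))


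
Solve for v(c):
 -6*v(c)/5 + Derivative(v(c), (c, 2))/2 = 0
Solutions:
 v(c) = C1*exp(-2*sqrt(15)*c/5) + C2*exp(2*sqrt(15)*c/5)


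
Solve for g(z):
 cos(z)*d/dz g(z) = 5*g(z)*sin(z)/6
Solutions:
 g(z) = C1/cos(z)^(5/6)


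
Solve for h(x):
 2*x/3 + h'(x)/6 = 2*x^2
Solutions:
 h(x) = C1 + 4*x^3 - 2*x^2


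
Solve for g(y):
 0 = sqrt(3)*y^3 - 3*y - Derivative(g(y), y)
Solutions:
 g(y) = C1 + sqrt(3)*y^4/4 - 3*y^2/2


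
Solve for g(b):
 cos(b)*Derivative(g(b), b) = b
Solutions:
 g(b) = C1 + Integral(b/cos(b), b)


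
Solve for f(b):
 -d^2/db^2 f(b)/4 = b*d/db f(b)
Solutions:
 f(b) = C1 + C2*erf(sqrt(2)*b)


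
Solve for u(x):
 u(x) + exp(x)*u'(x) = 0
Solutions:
 u(x) = C1*exp(exp(-x))


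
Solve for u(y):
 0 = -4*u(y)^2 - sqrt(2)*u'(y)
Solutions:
 u(y) = 1/(C1 + 2*sqrt(2)*y)


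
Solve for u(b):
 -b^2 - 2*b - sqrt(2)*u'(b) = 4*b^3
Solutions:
 u(b) = C1 - sqrt(2)*b^4/2 - sqrt(2)*b^3/6 - sqrt(2)*b^2/2


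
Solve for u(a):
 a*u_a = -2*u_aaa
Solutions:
 u(a) = C1 + Integral(C2*airyai(-2^(2/3)*a/2) + C3*airybi(-2^(2/3)*a/2), a)


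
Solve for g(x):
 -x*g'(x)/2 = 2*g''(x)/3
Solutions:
 g(x) = C1 + C2*erf(sqrt(6)*x/4)


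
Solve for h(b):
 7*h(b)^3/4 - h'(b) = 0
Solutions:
 h(b) = -sqrt(2)*sqrt(-1/(C1 + 7*b))
 h(b) = sqrt(2)*sqrt(-1/(C1 + 7*b))


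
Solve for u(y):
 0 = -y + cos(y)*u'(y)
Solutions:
 u(y) = C1 + Integral(y/cos(y), y)


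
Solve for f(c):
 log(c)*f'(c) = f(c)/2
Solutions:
 f(c) = C1*exp(li(c)/2)


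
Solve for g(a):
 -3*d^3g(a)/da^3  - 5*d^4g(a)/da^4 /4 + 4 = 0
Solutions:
 g(a) = C1 + C2*a + C3*a^2 + C4*exp(-12*a/5) + 2*a^3/9


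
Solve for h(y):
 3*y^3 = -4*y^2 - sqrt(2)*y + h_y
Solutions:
 h(y) = C1 + 3*y^4/4 + 4*y^3/3 + sqrt(2)*y^2/2


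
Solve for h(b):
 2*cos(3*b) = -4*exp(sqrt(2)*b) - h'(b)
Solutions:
 h(b) = C1 - 2*sqrt(2)*exp(sqrt(2)*b) - 2*sin(3*b)/3


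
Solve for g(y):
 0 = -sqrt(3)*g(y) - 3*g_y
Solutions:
 g(y) = C1*exp(-sqrt(3)*y/3)


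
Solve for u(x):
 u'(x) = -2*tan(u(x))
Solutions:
 u(x) = pi - asin(C1*exp(-2*x))
 u(x) = asin(C1*exp(-2*x))


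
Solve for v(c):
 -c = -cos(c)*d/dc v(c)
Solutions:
 v(c) = C1 + Integral(c/cos(c), c)


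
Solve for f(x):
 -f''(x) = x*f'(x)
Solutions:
 f(x) = C1 + C2*erf(sqrt(2)*x/2)


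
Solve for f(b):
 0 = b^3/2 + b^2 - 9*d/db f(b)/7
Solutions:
 f(b) = C1 + 7*b^4/72 + 7*b^3/27


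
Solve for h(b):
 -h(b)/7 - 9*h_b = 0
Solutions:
 h(b) = C1*exp(-b/63)


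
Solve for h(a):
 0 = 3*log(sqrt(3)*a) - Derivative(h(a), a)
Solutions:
 h(a) = C1 + 3*a*log(a) - 3*a + 3*a*log(3)/2


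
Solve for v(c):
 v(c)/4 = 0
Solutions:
 v(c) = 0


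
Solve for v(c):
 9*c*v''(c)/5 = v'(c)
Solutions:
 v(c) = C1 + C2*c^(14/9)


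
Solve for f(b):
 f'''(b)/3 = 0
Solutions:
 f(b) = C1 + C2*b + C3*b^2


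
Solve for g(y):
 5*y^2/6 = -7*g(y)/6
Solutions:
 g(y) = -5*y^2/7


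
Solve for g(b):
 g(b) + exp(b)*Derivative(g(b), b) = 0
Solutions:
 g(b) = C1*exp(exp(-b))


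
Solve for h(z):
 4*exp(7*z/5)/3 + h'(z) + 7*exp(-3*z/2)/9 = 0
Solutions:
 h(z) = C1 - 20*exp(7*z/5)/21 + 14*exp(-3*z/2)/27


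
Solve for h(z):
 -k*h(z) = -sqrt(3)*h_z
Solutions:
 h(z) = C1*exp(sqrt(3)*k*z/3)


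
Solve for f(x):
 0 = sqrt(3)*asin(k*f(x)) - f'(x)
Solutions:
 Integral(1/asin(_y*k), (_y, f(x))) = C1 + sqrt(3)*x


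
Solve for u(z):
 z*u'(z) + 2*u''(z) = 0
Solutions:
 u(z) = C1 + C2*erf(z/2)


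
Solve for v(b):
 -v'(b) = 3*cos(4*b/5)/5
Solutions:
 v(b) = C1 - 3*sin(4*b/5)/4


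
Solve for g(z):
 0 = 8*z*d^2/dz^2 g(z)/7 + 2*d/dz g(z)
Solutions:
 g(z) = C1 + C2/z^(3/4)


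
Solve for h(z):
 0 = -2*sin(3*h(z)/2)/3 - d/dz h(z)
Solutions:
 h(z) = -2*acos((-C1 - exp(2*z))/(C1 - exp(2*z)))/3 + 4*pi/3
 h(z) = 2*acos((-C1 - exp(2*z))/(C1 - exp(2*z)))/3


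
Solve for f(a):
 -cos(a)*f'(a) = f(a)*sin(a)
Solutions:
 f(a) = C1*cos(a)


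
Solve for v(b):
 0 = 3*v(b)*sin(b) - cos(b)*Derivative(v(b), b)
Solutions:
 v(b) = C1/cos(b)^3


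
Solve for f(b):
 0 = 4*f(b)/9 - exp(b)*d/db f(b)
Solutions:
 f(b) = C1*exp(-4*exp(-b)/9)


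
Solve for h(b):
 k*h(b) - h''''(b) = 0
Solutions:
 h(b) = C1*exp(-b*k^(1/4)) + C2*exp(b*k^(1/4)) + C3*exp(-I*b*k^(1/4)) + C4*exp(I*b*k^(1/4))


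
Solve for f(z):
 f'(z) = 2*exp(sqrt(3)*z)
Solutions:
 f(z) = C1 + 2*sqrt(3)*exp(sqrt(3)*z)/3


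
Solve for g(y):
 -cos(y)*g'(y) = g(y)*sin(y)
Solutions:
 g(y) = C1*cos(y)


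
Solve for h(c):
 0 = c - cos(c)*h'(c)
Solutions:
 h(c) = C1 + Integral(c/cos(c), c)


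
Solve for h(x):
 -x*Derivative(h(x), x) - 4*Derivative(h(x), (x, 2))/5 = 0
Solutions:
 h(x) = C1 + C2*erf(sqrt(10)*x/4)


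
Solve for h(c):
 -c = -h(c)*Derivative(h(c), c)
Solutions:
 h(c) = -sqrt(C1 + c^2)
 h(c) = sqrt(C1 + c^2)


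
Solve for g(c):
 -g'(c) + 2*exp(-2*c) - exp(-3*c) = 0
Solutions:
 g(c) = C1 - exp(-2*c) + exp(-3*c)/3


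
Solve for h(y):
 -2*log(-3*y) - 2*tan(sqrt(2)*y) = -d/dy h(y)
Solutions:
 h(y) = C1 + 2*y*log(-y) - 2*y + 2*y*log(3) - sqrt(2)*log(cos(sqrt(2)*y))


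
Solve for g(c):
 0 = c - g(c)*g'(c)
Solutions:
 g(c) = -sqrt(C1 + c^2)
 g(c) = sqrt(C1 + c^2)


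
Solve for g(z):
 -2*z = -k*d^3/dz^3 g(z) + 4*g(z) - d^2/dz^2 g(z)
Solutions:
 g(z) = C1*exp(-z*((sqrt(((-54 + k^(-2))^2 - 1/k^4)/k^2) - 54/k + k^(-3))^(1/3) + 1/k + 1/(k^2*(sqrt(((-54 + k^(-2))^2 - 1/k^4)/k^2) - 54/k + k^(-3))^(1/3)))/3) + C2*exp(z*((sqrt(((-54 + k^(-2))^2 - 1/k^4)/k^2) - 54/k + k^(-3))^(1/3) - sqrt(3)*I*(sqrt(((-54 + k^(-2))^2 - 1/k^4)/k^2) - 54/k + k^(-3))^(1/3) - 2/k - 4/(k^2*(-1 + sqrt(3)*I)*(sqrt(((-54 + k^(-2))^2 - 1/k^4)/k^2) - 54/k + k^(-3))^(1/3)))/6) + C3*exp(z*((sqrt(((-54 + k^(-2))^2 - 1/k^4)/k^2) - 54/k + k^(-3))^(1/3) + sqrt(3)*I*(sqrt(((-54 + k^(-2))^2 - 1/k^4)/k^2) - 54/k + k^(-3))^(1/3) - 2/k + 4/(k^2*(1 + sqrt(3)*I)*(sqrt(((-54 + k^(-2))^2 - 1/k^4)/k^2) - 54/k + k^(-3))^(1/3)))/6) - z/2


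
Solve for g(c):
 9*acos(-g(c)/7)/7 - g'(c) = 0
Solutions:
 Integral(1/acos(-_y/7), (_y, g(c))) = C1 + 9*c/7


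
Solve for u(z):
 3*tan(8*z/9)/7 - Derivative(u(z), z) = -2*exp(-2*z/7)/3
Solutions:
 u(z) = C1 + 27*log(tan(8*z/9)^2 + 1)/112 - 7*exp(-2*z/7)/3


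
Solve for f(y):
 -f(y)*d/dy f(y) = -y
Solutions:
 f(y) = -sqrt(C1 + y^2)
 f(y) = sqrt(C1 + y^2)


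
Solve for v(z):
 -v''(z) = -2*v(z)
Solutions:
 v(z) = C1*exp(-sqrt(2)*z) + C2*exp(sqrt(2)*z)


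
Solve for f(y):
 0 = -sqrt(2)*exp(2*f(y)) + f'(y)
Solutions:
 f(y) = log(-sqrt(-1/(C1 + sqrt(2)*y))) - log(2)/2
 f(y) = log(-1/(C1 + sqrt(2)*y))/2 - log(2)/2


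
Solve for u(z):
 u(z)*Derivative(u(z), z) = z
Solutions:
 u(z) = -sqrt(C1 + z^2)
 u(z) = sqrt(C1 + z^2)


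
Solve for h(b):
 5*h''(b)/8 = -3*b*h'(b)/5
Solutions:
 h(b) = C1 + C2*erf(2*sqrt(3)*b/5)


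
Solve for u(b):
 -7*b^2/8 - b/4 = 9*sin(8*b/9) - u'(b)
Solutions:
 u(b) = C1 + 7*b^3/24 + b^2/8 - 81*cos(8*b/9)/8


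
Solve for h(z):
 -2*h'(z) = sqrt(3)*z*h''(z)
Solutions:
 h(z) = C1 + C2*z^(1 - 2*sqrt(3)/3)


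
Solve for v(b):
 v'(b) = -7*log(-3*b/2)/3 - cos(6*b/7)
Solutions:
 v(b) = C1 - 7*b*log(-b)/3 - 7*b*log(3)/3 + 7*b*log(2)/3 + 7*b/3 - 7*sin(6*b/7)/6


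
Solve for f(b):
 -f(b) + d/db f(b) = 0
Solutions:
 f(b) = C1*exp(b)


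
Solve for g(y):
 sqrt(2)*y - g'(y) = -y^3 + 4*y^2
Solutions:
 g(y) = C1 + y^4/4 - 4*y^3/3 + sqrt(2)*y^2/2


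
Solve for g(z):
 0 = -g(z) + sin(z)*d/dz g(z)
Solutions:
 g(z) = C1*sqrt(cos(z) - 1)/sqrt(cos(z) + 1)


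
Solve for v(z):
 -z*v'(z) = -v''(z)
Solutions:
 v(z) = C1 + C2*erfi(sqrt(2)*z/2)


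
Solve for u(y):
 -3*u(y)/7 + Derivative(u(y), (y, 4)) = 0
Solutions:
 u(y) = C1*exp(-3^(1/4)*7^(3/4)*y/7) + C2*exp(3^(1/4)*7^(3/4)*y/7) + C3*sin(3^(1/4)*7^(3/4)*y/7) + C4*cos(3^(1/4)*7^(3/4)*y/7)


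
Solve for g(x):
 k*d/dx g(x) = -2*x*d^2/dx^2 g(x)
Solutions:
 g(x) = C1 + x^(1 - re(k)/2)*(C2*sin(log(x)*Abs(im(k))/2) + C3*cos(log(x)*im(k)/2))


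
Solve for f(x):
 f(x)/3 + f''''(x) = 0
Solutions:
 f(x) = (C1*sin(sqrt(2)*3^(3/4)*x/6) + C2*cos(sqrt(2)*3^(3/4)*x/6))*exp(-sqrt(2)*3^(3/4)*x/6) + (C3*sin(sqrt(2)*3^(3/4)*x/6) + C4*cos(sqrt(2)*3^(3/4)*x/6))*exp(sqrt(2)*3^(3/4)*x/6)


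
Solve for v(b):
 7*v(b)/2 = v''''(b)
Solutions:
 v(b) = C1*exp(-2^(3/4)*7^(1/4)*b/2) + C2*exp(2^(3/4)*7^(1/4)*b/2) + C3*sin(2^(3/4)*7^(1/4)*b/2) + C4*cos(2^(3/4)*7^(1/4)*b/2)


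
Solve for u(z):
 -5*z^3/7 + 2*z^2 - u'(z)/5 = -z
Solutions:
 u(z) = C1 - 25*z^4/28 + 10*z^3/3 + 5*z^2/2


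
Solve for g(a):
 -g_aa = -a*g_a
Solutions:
 g(a) = C1 + C2*erfi(sqrt(2)*a/2)


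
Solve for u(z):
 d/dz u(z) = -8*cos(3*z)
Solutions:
 u(z) = C1 - 8*sin(3*z)/3


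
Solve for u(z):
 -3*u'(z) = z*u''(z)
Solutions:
 u(z) = C1 + C2/z^2


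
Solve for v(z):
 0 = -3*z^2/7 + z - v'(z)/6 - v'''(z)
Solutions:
 v(z) = C1 + C2*sin(sqrt(6)*z/6) + C3*cos(sqrt(6)*z/6) - 6*z^3/7 + 3*z^2 + 216*z/7


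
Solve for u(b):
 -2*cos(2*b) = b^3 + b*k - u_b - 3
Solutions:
 u(b) = C1 + b^4/4 + b^2*k/2 - 3*b + sin(2*b)


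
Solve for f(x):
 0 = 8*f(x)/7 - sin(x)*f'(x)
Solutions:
 f(x) = C1*(cos(x) - 1)^(4/7)/(cos(x) + 1)^(4/7)


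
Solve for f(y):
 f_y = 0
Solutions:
 f(y) = C1


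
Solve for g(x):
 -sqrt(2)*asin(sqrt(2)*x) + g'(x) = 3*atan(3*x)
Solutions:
 g(x) = C1 + 3*x*atan(3*x) + sqrt(2)*(x*asin(sqrt(2)*x) + sqrt(2)*sqrt(1 - 2*x^2)/2) - log(9*x^2 + 1)/2


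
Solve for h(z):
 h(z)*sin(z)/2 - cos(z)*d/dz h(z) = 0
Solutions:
 h(z) = C1/sqrt(cos(z))


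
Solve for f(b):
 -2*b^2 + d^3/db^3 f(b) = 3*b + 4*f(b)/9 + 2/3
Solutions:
 f(b) = C3*exp(2^(2/3)*3^(1/3)*b/3) - 9*b^2/2 - 27*b/4 + (C1*sin(2^(2/3)*3^(5/6)*b/6) + C2*cos(2^(2/3)*3^(5/6)*b/6))*exp(-2^(2/3)*3^(1/3)*b/6) - 3/2


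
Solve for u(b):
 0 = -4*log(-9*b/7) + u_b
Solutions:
 u(b) = C1 + 4*b*log(-b) + 4*b*(-log(7) - 1 + 2*log(3))


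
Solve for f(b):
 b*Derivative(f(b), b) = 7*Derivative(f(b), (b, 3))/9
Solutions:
 f(b) = C1 + Integral(C2*airyai(21^(2/3)*b/7) + C3*airybi(21^(2/3)*b/7), b)


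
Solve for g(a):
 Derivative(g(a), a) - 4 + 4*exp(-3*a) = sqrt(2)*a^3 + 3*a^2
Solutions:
 g(a) = C1 + sqrt(2)*a^4/4 + a^3 + 4*a + 4*exp(-3*a)/3


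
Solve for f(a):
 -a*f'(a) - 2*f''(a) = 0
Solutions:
 f(a) = C1 + C2*erf(a/2)


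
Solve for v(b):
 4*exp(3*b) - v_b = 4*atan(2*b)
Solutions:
 v(b) = C1 - 4*b*atan(2*b) + 4*exp(3*b)/3 + log(4*b^2 + 1)


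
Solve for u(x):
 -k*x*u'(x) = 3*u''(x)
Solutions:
 u(x) = Piecewise((-sqrt(6)*sqrt(pi)*C1*erf(sqrt(6)*sqrt(k)*x/6)/(2*sqrt(k)) - C2, (k > 0) | (k < 0)), (-C1*x - C2, True))


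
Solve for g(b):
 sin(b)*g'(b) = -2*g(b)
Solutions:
 g(b) = C1*(cos(b) + 1)/(cos(b) - 1)


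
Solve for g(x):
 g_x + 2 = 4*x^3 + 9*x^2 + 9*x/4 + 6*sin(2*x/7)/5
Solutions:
 g(x) = C1 + x^4 + 3*x^3 + 9*x^2/8 - 2*x - 21*cos(2*x/7)/5


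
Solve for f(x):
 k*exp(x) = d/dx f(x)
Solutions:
 f(x) = C1 + k*exp(x)


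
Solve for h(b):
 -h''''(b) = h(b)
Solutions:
 h(b) = (C1*sin(sqrt(2)*b/2) + C2*cos(sqrt(2)*b/2))*exp(-sqrt(2)*b/2) + (C3*sin(sqrt(2)*b/2) + C4*cos(sqrt(2)*b/2))*exp(sqrt(2)*b/2)


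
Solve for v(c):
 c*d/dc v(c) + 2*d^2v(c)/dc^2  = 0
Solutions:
 v(c) = C1 + C2*erf(c/2)


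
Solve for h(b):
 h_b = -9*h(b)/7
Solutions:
 h(b) = C1*exp(-9*b/7)


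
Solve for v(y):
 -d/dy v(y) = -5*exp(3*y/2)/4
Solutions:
 v(y) = C1 + 5*exp(3*y/2)/6


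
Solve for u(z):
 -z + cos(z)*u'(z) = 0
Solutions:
 u(z) = C1 + Integral(z/cos(z), z)


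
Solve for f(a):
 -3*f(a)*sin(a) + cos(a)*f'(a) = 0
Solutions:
 f(a) = C1/cos(a)^3


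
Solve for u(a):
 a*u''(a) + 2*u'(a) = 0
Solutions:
 u(a) = C1 + C2/a


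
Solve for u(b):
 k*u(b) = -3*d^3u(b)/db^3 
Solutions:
 u(b) = C1*exp(3^(2/3)*b*(-k)^(1/3)/3) + C2*exp(b*(-k)^(1/3)*(-3^(2/3) + 3*3^(1/6)*I)/6) + C3*exp(-b*(-k)^(1/3)*(3^(2/3) + 3*3^(1/6)*I)/6)


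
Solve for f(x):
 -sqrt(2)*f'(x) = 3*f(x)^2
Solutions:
 f(x) = 2/(C1 + 3*sqrt(2)*x)


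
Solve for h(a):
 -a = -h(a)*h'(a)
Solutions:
 h(a) = -sqrt(C1 + a^2)
 h(a) = sqrt(C1 + a^2)


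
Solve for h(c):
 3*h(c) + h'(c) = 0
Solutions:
 h(c) = C1*exp(-3*c)


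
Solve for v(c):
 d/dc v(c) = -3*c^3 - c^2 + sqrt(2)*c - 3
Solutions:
 v(c) = C1 - 3*c^4/4 - c^3/3 + sqrt(2)*c^2/2 - 3*c


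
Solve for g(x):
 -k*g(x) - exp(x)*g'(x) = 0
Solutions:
 g(x) = C1*exp(k*exp(-x))


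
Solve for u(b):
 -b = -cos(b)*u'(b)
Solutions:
 u(b) = C1 + Integral(b/cos(b), b)


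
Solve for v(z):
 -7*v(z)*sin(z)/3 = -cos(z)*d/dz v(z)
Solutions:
 v(z) = C1/cos(z)^(7/3)


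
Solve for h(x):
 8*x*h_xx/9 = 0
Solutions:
 h(x) = C1 + C2*x


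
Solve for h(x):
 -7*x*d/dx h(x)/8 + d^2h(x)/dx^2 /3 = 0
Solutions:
 h(x) = C1 + C2*erfi(sqrt(21)*x/4)


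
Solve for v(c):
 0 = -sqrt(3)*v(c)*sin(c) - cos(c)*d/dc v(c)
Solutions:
 v(c) = C1*cos(c)^(sqrt(3))


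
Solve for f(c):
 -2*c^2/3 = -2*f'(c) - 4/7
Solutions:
 f(c) = C1 + c^3/9 - 2*c/7


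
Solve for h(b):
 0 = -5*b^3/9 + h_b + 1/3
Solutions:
 h(b) = C1 + 5*b^4/36 - b/3


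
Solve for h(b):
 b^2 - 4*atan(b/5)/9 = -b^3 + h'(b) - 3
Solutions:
 h(b) = C1 + b^4/4 + b^3/3 - 4*b*atan(b/5)/9 + 3*b + 10*log(b^2 + 25)/9


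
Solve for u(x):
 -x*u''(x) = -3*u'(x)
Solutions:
 u(x) = C1 + C2*x^4


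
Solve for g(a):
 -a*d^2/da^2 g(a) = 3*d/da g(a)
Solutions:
 g(a) = C1 + C2/a^2


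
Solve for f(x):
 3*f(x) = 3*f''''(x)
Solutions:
 f(x) = C1*exp(-x) + C2*exp(x) + C3*sin(x) + C4*cos(x)


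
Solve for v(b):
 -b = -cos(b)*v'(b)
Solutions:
 v(b) = C1 + Integral(b/cos(b), b)


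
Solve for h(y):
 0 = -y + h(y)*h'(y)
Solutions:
 h(y) = -sqrt(C1 + y^2)
 h(y) = sqrt(C1 + y^2)


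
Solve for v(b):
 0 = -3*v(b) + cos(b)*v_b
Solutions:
 v(b) = C1*(sin(b) + 1)^(3/2)/(sin(b) - 1)^(3/2)


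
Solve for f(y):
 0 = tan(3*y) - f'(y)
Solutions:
 f(y) = C1 - log(cos(3*y))/3


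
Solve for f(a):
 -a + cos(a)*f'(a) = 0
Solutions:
 f(a) = C1 + Integral(a/cos(a), a)


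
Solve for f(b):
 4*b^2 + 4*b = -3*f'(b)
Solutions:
 f(b) = C1 - 4*b^3/9 - 2*b^2/3


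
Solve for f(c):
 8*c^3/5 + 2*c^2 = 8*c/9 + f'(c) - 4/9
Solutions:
 f(c) = C1 + 2*c^4/5 + 2*c^3/3 - 4*c^2/9 + 4*c/9


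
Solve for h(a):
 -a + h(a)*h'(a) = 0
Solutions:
 h(a) = -sqrt(C1 + a^2)
 h(a) = sqrt(C1 + a^2)


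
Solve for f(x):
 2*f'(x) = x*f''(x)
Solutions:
 f(x) = C1 + C2*x^3


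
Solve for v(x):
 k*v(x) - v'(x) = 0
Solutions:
 v(x) = C1*exp(k*x)


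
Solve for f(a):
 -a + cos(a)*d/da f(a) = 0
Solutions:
 f(a) = C1 + Integral(a/cos(a), a)


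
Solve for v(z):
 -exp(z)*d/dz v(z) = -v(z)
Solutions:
 v(z) = C1*exp(-exp(-z))


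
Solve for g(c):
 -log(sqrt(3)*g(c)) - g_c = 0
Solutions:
 2*Integral(1/(2*log(_y) + log(3)), (_y, g(c))) = C1 - c


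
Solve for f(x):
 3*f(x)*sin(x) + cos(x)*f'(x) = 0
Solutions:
 f(x) = C1*cos(x)^3


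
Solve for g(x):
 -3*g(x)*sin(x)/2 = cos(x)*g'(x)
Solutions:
 g(x) = C1*cos(x)^(3/2)


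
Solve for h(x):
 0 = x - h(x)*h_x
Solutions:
 h(x) = -sqrt(C1 + x^2)
 h(x) = sqrt(C1 + x^2)


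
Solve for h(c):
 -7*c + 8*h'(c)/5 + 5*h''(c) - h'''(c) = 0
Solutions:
 h(c) = C1 + C2*exp(c*(25 - sqrt(785))/10) + C3*exp(c*(25 + sqrt(785))/10) + 35*c^2/16 - 875*c/64


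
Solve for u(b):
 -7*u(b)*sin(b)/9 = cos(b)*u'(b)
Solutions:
 u(b) = C1*cos(b)^(7/9)


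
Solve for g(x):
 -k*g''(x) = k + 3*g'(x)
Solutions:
 g(x) = C1 + C2*exp(-3*x/k) - k*x/3


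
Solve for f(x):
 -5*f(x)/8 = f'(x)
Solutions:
 f(x) = C1*exp(-5*x/8)


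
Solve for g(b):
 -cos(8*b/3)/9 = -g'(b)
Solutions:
 g(b) = C1 + sin(8*b/3)/24


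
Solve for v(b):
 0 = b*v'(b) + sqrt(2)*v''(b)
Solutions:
 v(b) = C1 + C2*erf(2^(1/4)*b/2)


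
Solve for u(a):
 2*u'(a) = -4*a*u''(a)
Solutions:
 u(a) = C1 + C2*sqrt(a)


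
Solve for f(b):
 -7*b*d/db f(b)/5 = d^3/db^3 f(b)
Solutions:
 f(b) = C1 + Integral(C2*airyai(-5^(2/3)*7^(1/3)*b/5) + C3*airybi(-5^(2/3)*7^(1/3)*b/5), b)


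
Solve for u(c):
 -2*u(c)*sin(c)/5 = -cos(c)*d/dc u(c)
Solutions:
 u(c) = C1/cos(c)^(2/5)


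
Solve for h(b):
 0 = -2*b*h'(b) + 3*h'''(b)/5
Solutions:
 h(b) = C1 + Integral(C2*airyai(10^(1/3)*3^(2/3)*b/3) + C3*airybi(10^(1/3)*3^(2/3)*b/3), b)


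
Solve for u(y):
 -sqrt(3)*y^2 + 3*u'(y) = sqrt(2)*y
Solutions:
 u(y) = C1 + sqrt(3)*y^3/9 + sqrt(2)*y^2/6


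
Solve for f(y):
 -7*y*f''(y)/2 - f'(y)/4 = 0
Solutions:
 f(y) = C1 + C2*y^(13/14)


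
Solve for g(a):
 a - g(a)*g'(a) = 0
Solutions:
 g(a) = -sqrt(C1 + a^2)
 g(a) = sqrt(C1 + a^2)


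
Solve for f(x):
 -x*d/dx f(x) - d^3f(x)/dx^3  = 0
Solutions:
 f(x) = C1 + Integral(C2*airyai(-x) + C3*airybi(-x), x)


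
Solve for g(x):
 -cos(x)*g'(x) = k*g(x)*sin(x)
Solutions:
 g(x) = C1*exp(k*log(cos(x)))


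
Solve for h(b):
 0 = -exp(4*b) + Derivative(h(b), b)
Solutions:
 h(b) = C1 + exp(4*b)/4


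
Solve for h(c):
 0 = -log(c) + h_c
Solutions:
 h(c) = C1 + c*log(c) - c


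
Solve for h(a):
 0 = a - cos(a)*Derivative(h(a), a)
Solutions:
 h(a) = C1 + Integral(a/cos(a), a)


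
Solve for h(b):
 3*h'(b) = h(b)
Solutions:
 h(b) = C1*exp(b/3)


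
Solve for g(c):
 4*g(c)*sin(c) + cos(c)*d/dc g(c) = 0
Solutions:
 g(c) = C1*cos(c)^4


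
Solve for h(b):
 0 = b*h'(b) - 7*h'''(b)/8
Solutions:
 h(b) = C1 + Integral(C2*airyai(2*7^(2/3)*b/7) + C3*airybi(2*7^(2/3)*b/7), b)


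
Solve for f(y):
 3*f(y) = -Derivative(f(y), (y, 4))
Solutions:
 f(y) = (C1*sin(sqrt(2)*3^(1/4)*y/2) + C2*cos(sqrt(2)*3^(1/4)*y/2))*exp(-sqrt(2)*3^(1/4)*y/2) + (C3*sin(sqrt(2)*3^(1/4)*y/2) + C4*cos(sqrt(2)*3^(1/4)*y/2))*exp(sqrt(2)*3^(1/4)*y/2)


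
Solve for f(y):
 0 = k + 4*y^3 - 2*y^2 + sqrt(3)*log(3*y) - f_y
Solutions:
 f(y) = C1 + k*y + y^4 - 2*y^3/3 + sqrt(3)*y*log(y) - sqrt(3)*y + sqrt(3)*y*log(3)


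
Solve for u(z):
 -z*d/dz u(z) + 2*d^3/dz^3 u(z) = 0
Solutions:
 u(z) = C1 + Integral(C2*airyai(2^(2/3)*z/2) + C3*airybi(2^(2/3)*z/2), z)


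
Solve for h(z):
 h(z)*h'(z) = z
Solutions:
 h(z) = -sqrt(C1 + z^2)
 h(z) = sqrt(C1 + z^2)


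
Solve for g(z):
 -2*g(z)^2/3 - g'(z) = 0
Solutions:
 g(z) = 3/(C1 + 2*z)


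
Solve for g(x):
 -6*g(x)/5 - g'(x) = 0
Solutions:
 g(x) = C1*exp(-6*x/5)


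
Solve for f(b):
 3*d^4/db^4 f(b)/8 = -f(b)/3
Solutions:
 f(b) = (C1*sin(2^(1/4)*sqrt(3)*b/3) + C2*cos(2^(1/4)*sqrt(3)*b/3))*exp(-2^(1/4)*sqrt(3)*b/3) + (C3*sin(2^(1/4)*sqrt(3)*b/3) + C4*cos(2^(1/4)*sqrt(3)*b/3))*exp(2^(1/4)*sqrt(3)*b/3)


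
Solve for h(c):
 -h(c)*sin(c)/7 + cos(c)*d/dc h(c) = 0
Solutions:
 h(c) = C1/cos(c)^(1/7)


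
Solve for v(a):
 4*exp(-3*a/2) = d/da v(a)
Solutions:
 v(a) = C1 - 8*exp(-3*a/2)/3


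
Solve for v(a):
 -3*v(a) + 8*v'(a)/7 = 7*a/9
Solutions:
 v(a) = C1*exp(21*a/8) - 7*a/27 - 8/81


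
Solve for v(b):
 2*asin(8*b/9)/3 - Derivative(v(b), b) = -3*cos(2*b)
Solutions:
 v(b) = C1 + 2*b*asin(8*b/9)/3 + sqrt(81 - 64*b^2)/12 + 3*sin(2*b)/2


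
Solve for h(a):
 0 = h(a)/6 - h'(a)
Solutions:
 h(a) = C1*exp(a/6)


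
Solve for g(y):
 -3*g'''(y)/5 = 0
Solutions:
 g(y) = C1 + C2*y + C3*y^2


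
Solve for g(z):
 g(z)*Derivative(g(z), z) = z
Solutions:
 g(z) = -sqrt(C1 + z^2)
 g(z) = sqrt(C1 + z^2)


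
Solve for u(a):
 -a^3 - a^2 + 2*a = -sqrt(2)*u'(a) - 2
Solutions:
 u(a) = C1 + sqrt(2)*a^4/8 + sqrt(2)*a^3/6 - sqrt(2)*a^2/2 - sqrt(2)*a


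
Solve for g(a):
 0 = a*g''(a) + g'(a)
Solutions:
 g(a) = C1 + C2*log(a)


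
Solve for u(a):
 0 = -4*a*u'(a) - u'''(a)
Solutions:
 u(a) = C1 + Integral(C2*airyai(-2^(2/3)*a) + C3*airybi(-2^(2/3)*a), a)


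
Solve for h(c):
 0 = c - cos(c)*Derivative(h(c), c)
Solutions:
 h(c) = C1 + Integral(c/cos(c), c)


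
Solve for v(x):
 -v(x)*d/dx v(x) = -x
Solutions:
 v(x) = -sqrt(C1 + x^2)
 v(x) = sqrt(C1 + x^2)


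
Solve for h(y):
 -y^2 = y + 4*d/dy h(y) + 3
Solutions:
 h(y) = C1 - y^3/12 - y^2/8 - 3*y/4


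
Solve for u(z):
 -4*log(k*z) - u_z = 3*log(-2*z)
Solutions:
 u(z) = C1 + z*(-4*log(-k) - 3*log(2) + 7) - 7*z*log(-z)


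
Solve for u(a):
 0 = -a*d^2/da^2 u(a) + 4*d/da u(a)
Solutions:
 u(a) = C1 + C2*a^5


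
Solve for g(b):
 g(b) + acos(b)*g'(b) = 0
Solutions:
 g(b) = C1*exp(-Integral(1/acos(b), b))


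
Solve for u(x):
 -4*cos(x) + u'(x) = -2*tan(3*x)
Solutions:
 u(x) = C1 + 2*log(cos(3*x))/3 + 4*sin(x)


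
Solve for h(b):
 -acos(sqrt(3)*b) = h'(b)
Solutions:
 h(b) = C1 - b*acos(sqrt(3)*b) + sqrt(3)*sqrt(1 - 3*b^2)/3


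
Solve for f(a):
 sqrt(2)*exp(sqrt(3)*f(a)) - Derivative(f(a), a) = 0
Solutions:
 f(a) = sqrt(3)*(2*log(-1/(C1 + sqrt(2)*a)) - log(3))/6


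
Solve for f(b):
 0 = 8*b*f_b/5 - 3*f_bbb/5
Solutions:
 f(b) = C1 + Integral(C2*airyai(2*3^(2/3)*b/3) + C3*airybi(2*3^(2/3)*b/3), b)


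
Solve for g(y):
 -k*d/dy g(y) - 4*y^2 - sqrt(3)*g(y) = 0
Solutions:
 g(y) = C1*exp(-sqrt(3)*y/k) - 8*sqrt(3)*k^2/9 + 8*k*y/3 - 4*sqrt(3)*y^2/3


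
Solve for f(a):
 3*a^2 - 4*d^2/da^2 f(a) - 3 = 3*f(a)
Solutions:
 f(a) = C1*sin(sqrt(3)*a/2) + C2*cos(sqrt(3)*a/2) + a^2 - 11/3


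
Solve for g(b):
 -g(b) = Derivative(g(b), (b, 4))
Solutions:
 g(b) = (C1*sin(sqrt(2)*b/2) + C2*cos(sqrt(2)*b/2))*exp(-sqrt(2)*b/2) + (C3*sin(sqrt(2)*b/2) + C4*cos(sqrt(2)*b/2))*exp(sqrt(2)*b/2)


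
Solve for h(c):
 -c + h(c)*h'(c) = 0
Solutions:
 h(c) = -sqrt(C1 + c^2)
 h(c) = sqrt(C1 + c^2)


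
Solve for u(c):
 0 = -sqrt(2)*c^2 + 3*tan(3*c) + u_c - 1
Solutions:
 u(c) = C1 + sqrt(2)*c^3/3 + c + log(cos(3*c))


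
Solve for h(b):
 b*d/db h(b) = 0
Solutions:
 h(b) = C1


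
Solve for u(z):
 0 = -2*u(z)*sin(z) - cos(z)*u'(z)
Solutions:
 u(z) = C1*cos(z)^2


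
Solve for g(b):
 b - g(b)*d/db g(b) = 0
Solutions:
 g(b) = -sqrt(C1 + b^2)
 g(b) = sqrt(C1 + b^2)


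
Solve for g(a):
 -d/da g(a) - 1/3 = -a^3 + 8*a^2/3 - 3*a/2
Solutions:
 g(a) = C1 + a^4/4 - 8*a^3/9 + 3*a^2/4 - a/3


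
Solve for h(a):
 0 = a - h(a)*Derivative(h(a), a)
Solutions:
 h(a) = -sqrt(C1 + a^2)
 h(a) = sqrt(C1 + a^2)


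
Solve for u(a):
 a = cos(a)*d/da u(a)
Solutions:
 u(a) = C1 + Integral(a/cos(a), a)


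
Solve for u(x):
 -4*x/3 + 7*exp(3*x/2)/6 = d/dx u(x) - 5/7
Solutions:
 u(x) = C1 - 2*x^2/3 + 5*x/7 + 7*exp(3*x/2)/9


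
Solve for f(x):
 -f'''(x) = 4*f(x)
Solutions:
 f(x) = C3*exp(-2^(2/3)*x) + (C1*sin(2^(2/3)*sqrt(3)*x/2) + C2*cos(2^(2/3)*sqrt(3)*x/2))*exp(2^(2/3)*x/2)


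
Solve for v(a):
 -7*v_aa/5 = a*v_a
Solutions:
 v(a) = C1 + C2*erf(sqrt(70)*a/14)


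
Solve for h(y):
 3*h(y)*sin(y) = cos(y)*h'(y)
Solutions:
 h(y) = C1/cos(y)^3


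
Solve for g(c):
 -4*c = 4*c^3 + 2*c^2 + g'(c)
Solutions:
 g(c) = C1 - c^4 - 2*c^3/3 - 2*c^2


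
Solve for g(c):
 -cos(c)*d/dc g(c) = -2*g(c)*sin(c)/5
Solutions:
 g(c) = C1/cos(c)^(2/5)


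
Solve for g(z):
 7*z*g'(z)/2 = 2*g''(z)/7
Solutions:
 g(z) = C1 + C2*erfi(7*sqrt(2)*z/4)


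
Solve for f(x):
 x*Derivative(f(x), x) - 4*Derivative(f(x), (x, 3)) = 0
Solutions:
 f(x) = C1 + Integral(C2*airyai(2^(1/3)*x/2) + C3*airybi(2^(1/3)*x/2), x)


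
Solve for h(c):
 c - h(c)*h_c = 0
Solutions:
 h(c) = -sqrt(C1 + c^2)
 h(c) = sqrt(C1 + c^2)


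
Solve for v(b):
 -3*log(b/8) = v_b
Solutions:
 v(b) = C1 - 3*b*log(b) + 3*b + b*log(512)


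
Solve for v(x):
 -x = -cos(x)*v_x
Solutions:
 v(x) = C1 + Integral(x/cos(x), x)


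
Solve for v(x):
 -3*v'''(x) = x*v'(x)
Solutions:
 v(x) = C1 + Integral(C2*airyai(-3^(2/3)*x/3) + C3*airybi(-3^(2/3)*x/3), x)


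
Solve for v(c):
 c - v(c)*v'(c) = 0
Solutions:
 v(c) = -sqrt(C1 + c^2)
 v(c) = sqrt(C1 + c^2)


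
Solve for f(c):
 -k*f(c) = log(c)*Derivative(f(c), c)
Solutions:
 f(c) = C1*exp(-k*li(c))


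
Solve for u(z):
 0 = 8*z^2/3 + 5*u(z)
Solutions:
 u(z) = -8*z^2/15


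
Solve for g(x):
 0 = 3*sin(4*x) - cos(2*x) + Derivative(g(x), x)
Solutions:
 g(x) = C1 + sin(2*x)/2 + 3*cos(4*x)/4


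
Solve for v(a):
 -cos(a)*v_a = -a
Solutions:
 v(a) = C1 + Integral(a/cos(a), a)


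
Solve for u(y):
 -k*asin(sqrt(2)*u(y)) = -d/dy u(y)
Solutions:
 Integral(1/asin(sqrt(2)*_y), (_y, u(y))) = C1 + k*y


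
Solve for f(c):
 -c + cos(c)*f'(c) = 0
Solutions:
 f(c) = C1 + Integral(c/cos(c), c)


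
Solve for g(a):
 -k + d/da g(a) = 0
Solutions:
 g(a) = C1 + a*k


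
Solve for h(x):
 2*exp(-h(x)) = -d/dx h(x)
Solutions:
 h(x) = log(C1 - 2*x)


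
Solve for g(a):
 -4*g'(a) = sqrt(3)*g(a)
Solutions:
 g(a) = C1*exp(-sqrt(3)*a/4)


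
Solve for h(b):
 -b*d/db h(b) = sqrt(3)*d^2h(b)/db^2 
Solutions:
 h(b) = C1 + C2*erf(sqrt(2)*3^(3/4)*b/6)


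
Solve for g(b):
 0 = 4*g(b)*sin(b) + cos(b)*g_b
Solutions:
 g(b) = C1*cos(b)^4


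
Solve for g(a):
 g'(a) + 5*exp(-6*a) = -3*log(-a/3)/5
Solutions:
 g(a) = C1 - 3*a*log(-a)/5 + 3*a*(1 + log(3))/5 + 5*exp(-6*a)/6


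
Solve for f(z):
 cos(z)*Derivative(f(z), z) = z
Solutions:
 f(z) = C1 + Integral(z/cos(z), z)


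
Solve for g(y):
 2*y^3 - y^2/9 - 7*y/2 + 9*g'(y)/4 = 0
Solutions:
 g(y) = C1 - 2*y^4/9 + 4*y^3/243 + 7*y^2/9


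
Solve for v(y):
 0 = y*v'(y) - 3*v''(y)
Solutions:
 v(y) = C1 + C2*erfi(sqrt(6)*y/6)


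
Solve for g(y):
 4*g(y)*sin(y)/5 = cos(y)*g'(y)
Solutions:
 g(y) = C1/cos(y)^(4/5)


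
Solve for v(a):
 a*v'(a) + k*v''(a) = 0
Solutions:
 v(a) = C1 + C2*sqrt(k)*erf(sqrt(2)*a*sqrt(1/k)/2)


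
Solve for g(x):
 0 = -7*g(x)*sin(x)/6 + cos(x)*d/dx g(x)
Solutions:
 g(x) = C1/cos(x)^(7/6)


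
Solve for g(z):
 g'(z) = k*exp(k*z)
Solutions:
 g(z) = C1 + exp(k*z)


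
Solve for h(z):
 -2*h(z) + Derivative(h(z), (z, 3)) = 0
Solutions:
 h(z) = C3*exp(2^(1/3)*z) + (C1*sin(2^(1/3)*sqrt(3)*z/2) + C2*cos(2^(1/3)*sqrt(3)*z/2))*exp(-2^(1/3)*z/2)


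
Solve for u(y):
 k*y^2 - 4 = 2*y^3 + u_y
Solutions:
 u(y) = C1 + k*y^3/3 - y^4/2 - 4*y


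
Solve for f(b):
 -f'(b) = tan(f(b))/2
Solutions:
 f(b) = pi - asin(C1*exp(-b/2))
 f(b) = asin(C1*exp(-b/2))


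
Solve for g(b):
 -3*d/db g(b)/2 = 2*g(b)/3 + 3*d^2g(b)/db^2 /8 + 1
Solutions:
 g(b) = C1*exp(2*b*(-1 + sqrt(5)/3)) + C2*exp(-2*b*(sqrt(5)/3 + 1)) - 3/2


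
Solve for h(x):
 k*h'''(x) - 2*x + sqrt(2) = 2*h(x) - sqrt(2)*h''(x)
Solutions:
 h(x) = C1*exp(-x*((sqrt(((-27 + 2*sqrt(2)/k^2)^2 - 8/k^4)/k^2) - 27/k + 2*sqrt(2)/k^3)^(1/3) + sqrt(2)/k + 2/(k^2*(sqrt(((-27 + 2*sqrt(2)/k^2)^2 - 8/k^4)/k^2) - 27/k + 2*sqrt(2)/k^3)^(1/3)))/3) + C2*exp(x*((sqrt(((-27 + 2*sqrt(2)/k^2)^2 - 8/k^4)/k^2) - 27/k + 2*sqrt(2)/k^3)^(1/3) - sqrt(3)*I*(sqrt(((-27 + 2*sqrt(2)/k^2)^2 - 8/k^4)/k^2) - 27/k + 2*sqrt(2)/k^3)^(1/3) - 2*sqrt(2)/k - 8/(k^2*(-1 + sqrt(3)*I)*(sqrt(((-27 + 2*sqrt(2)/k^2)^2 - 8/k^4)/k^2) - 27/k + 2*sqrt(2)/k^3)^(1/3)))/6) + C3*exp(x*((sqrt(((-27 + 2*sqrt(2)/k^2)^2 - 8/k^4)/k^2) - 27/k + 2*sqrt(2)/k^3)^(1/3) + sqrt(3)*I*(sqrt(((-27 + 2*sqrt(2)/k^2)^2 - 8/k^4)/k^2) - 27/k + 2*sqrt(2)/k^3)^(1/3) - 2*sqrt(2)/k + 8/(k^2*(1 + sqrt(3)*I)*(sqrt(((-27 + 2*sqrt(2)/k^2)^2 - 8/k^4)/k^2) - 27/k + 2*sqrt(2)/k^3)^(1/3)))/6) - x + sqrt(2)/2


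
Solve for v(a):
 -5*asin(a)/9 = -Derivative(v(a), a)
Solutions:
 v(a) = C1 + 5*a*asin(a)/9 + 5*sqrt(1 - a^2)/9


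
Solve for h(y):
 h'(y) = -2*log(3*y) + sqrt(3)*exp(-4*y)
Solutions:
 h(y) = C1 - 2*y*log(y) + 2*y*(1 - log(3)) - sqrt(3)*exp(-4*y)/4


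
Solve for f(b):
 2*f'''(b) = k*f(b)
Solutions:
 f(b) = C1*exp(2^(2/3)*b*k^(1/3)/2) + C2*exp(2^(2/3)*b*k^(1/3)*(-1 + sqrt(3)*I)/4) + C3*exp(-2^(2/3)*b*k^(1/3)*(1 + sqrt(3)*I)/4)


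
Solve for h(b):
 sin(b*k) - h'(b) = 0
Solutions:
 h(b) = C1 - cos(b*k)/k


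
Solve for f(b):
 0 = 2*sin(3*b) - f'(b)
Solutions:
 f(b) = C1 - 2*cos(3*b)/3


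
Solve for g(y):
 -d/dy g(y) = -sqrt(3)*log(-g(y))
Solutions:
 -li(-g(y)) = C1 + sqrt(3)*y


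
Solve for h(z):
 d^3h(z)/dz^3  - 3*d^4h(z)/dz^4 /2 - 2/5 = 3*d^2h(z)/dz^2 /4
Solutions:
 h(z) = C1 + C2*z - 4*z^2/15 + (C3*sin(sqrt(14)*z/6) + C4*cos(sqrt(14)*z/6))*exp(z/3)


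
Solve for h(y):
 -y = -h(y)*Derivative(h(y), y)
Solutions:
 h(y) = -sqrt(C1 + y^2)
 h(y) = sqrt(C1 + y^2)


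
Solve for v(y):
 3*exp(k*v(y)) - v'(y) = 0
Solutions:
 v(y) = Piecewise((log(-1/(C1*k + 3*k*y))/k, Ne(k, 0)), (nan, True))
 v(y) = Piecewise((C1 + 3*y, Eq(k, 0)), (nan, True))


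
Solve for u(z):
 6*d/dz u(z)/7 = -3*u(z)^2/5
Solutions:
 u(z) = 10/(C1 + 7*z)


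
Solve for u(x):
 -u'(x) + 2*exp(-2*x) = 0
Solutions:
 u(x) = C1 - exp(-2*x)


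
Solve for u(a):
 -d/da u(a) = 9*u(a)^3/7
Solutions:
 u(a) = -sqrt(14)*sqrt(-1/(C1 - 9*a))/2
 u(a) = sqrt(14)*sqrt(-1/(C1 - 9*a))/2


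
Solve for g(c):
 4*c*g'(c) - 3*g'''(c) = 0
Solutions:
 g(c) = C1 + Integral(C2*airyai(6^(2/3)*c/3) + C3*airybi(6^(2/3)*c/3), c)


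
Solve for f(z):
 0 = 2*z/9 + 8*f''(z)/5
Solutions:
 f(z) = C1 + C2*z - 5*z^3/216


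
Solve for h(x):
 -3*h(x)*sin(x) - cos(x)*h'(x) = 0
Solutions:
 h(x) = C1*cos(x)^3


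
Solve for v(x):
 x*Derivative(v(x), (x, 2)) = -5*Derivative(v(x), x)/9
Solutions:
 v(x) = C1 + C2*x^(4/9)


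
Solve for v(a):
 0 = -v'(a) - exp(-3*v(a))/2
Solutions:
 v(a) = log(C1 - 3*a/2)/3
 v(a) = log((-1 - sqrt(3)*I)*(C1 - 3*a/2)^(1/3)/2)
 v(a) = log((-1 + sqrt(3)*I)*(C1 - 3*a/2)^(1/3)/2)


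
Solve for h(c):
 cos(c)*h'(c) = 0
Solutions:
 h(c) = C1


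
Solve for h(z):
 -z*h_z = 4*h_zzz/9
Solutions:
 h(z) = C1 + Integral(C2*airyai(-2^(1/3)*3^(2/3)*z/2) + C3*airybi(-2^(1/3)*3^(2/3)*z/2), z)


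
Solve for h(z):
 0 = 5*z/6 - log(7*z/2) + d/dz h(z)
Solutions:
 h(z) = C1 - 5*z^2/12 + z*log(z) - z + z*log(7/2)


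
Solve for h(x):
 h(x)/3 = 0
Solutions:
 h(x) = 0


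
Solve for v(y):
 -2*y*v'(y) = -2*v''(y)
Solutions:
 v(y) = C1 + C2*erfi(sqrt(2)*y/2)


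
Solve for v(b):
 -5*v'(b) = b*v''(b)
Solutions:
 v(b) = C1 + C2/b^4


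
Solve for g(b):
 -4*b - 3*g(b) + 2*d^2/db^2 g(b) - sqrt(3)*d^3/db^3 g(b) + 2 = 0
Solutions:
 g(b) = C1*exp(b*(8*18^(1/3)/(27*sqrt(211) + 227*sqrt(3))^(1/3) + 8*sqrt(3) + 12^(1/3)*(27*sqrt(211) + 227*sqrt(3))^(1/3))/36)*sin(2^(1/3)*3^(1/6)*b*(-2^(1/3)*3^(2/3)*(27*sqrt(211) + 227*sqrt(3))^(1/3) + 24/(27*sqrt(211) + 227*sqrt(3))^(1/3))/36) + C2*exp(b*(8*18^(1/3)/(27*sqrt(211) + 227*sqrt(3))^(1/3) + 8*sqrt(3) + 12^(1/3)*(27*sqrt(211) + 227*sqrt(3))^(1/3))/36)*cos(2^(1/3)*3^(1/6)*b*(-2^(1/3)*3^(2/3)*(27*sqrt(211) + 227*sqrt(3))^(1/3) + 24/(27*sqrt(211) + 227*sqrt(3))^(1/3))/36) + C3*exp(b*(-12^(1/3)*(27*sqrt(211) + 227*sqrt(3))^(1/3) - 8*18^(1/3)/(27*sqrt(211) + 227*sqrt(3))^(1/3) + 4*sqrt(3))/18) - 4*b/3 + 2/3
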